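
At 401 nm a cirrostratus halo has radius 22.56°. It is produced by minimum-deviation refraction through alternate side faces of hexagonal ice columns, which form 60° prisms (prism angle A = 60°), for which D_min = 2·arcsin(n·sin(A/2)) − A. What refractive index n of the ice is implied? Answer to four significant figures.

Rearranging: n = sin((D_min + A)/2) / sin(A/2).
(D_min + A)/2 = (22.56° + 60°)/2 = 41.280°.
n = sin 41.280° / sin 30° = 0.6597 / 0.5000 = 1.3195.

1.319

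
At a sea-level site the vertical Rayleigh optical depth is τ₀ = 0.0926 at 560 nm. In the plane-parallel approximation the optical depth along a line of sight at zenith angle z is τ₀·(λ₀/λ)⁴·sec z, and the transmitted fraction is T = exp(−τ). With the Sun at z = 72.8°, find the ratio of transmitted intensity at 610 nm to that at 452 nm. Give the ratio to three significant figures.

Airmass: sec 72.8° = 3.3817.
τ(610 nm) = 0.0926 × (560/610)⁴ × 3.3817 = 0.0926 × 0.7103 × 3.3817 = 0.2224.
τ(452 nm) = 0.0926 × (560/452)⁴ × 3.3817 = 0.0926 × 2.3561 × 3.3817 = 0.7378.
T(610)/T(452) = exp(τ_B − τ_A) = exp(0.5154) = 1.6743.

1.67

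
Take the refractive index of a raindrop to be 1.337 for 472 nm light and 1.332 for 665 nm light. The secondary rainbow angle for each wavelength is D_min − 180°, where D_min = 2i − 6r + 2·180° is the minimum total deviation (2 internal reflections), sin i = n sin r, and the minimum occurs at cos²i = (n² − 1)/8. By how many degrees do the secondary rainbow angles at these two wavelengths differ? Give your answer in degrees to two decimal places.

At 472 nm (n = 1.337): cos²i = 0.09845 → i = 71.714°, r = 45.249°, D_min = 231.934°, rainbow angle = 51.934°.
At 665 nm (n = 1.332): cos²i = 0.09678 → i = 71.875°, r = 45.520°, D_min = 230.628°, rainbow angle = 50.628°.
Angular width = |51.934° − 50.628°| = 1.305°.

1.31°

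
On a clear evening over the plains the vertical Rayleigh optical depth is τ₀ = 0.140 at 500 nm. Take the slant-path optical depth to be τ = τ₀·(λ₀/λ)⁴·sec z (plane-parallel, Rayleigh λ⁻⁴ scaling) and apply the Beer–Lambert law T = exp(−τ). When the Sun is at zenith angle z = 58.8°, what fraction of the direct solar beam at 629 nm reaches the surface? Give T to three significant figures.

sec 58.8° = 1.9304.
τ = 0.140 × (500/629)⁴ × 1.9304 = 0.140 × 0.3993 × 1.9304 = 0.1079.
T = exp(−0.1079) = 0.8977.

0.898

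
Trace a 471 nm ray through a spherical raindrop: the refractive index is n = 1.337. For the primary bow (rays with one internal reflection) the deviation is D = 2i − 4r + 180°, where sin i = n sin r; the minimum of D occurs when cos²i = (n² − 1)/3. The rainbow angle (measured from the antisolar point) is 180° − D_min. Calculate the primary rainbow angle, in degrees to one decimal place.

41.5°

cos²i = (1.78757 − 1)/3 = 0.26252; i = arccos(0.51237) = 59.178°.
sin r = sin 59.178°/1.337 = 0.64231; r = 39.964°.
D_min = 2·59.178° − 4·39.964° + 180° = 138.500°.
Rainbow angle = 180° − D_min = 41.500°.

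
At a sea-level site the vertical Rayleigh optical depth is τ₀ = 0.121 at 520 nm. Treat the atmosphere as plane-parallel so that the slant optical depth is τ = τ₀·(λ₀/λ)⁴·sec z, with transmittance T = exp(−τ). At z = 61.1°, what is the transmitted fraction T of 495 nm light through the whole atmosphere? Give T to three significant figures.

sec 61.1° = 2.0692.
τ = 0.121 × (520/495)⁴ × 2.0692 = 0.121 × 1.2178 × 2.0692 = 0.3049.
T = exp(−0.3049) = 0.7372.

0.737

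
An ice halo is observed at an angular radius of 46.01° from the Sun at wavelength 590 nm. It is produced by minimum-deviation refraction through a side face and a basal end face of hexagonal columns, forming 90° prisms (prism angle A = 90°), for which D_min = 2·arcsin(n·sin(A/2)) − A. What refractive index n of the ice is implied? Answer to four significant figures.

Rearranging: n = sin((D_min + A)/2) / sin(A/2).
(D_min + A)/2 = (46.01° + 90°)/2 = 68.005°.
n = sin 68.005° / sin 45° = 0.9272 / 0.7071 = 1.3113.

1.311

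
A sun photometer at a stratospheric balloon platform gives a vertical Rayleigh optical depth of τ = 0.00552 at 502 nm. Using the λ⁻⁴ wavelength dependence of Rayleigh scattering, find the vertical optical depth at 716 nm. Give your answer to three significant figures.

τ(716 nm) = τ(502 nm) × (502/716)⁴ = 0.00552 × (0.7011)⁴ = 0.00552 × 0.2416 = 0.0013.

0.00133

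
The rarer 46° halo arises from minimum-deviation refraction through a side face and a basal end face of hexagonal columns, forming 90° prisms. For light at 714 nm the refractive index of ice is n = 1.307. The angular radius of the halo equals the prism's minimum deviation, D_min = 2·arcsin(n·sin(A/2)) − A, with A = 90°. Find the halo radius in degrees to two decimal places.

45.09°

n·sin(A/2) = 1.307 × sin 45° = 1.307 × 0.7071 = 0.9242.
D_min = 2·arcsin(0.9242) − 90° = 2 × 67.546° − 90° = 45.093°.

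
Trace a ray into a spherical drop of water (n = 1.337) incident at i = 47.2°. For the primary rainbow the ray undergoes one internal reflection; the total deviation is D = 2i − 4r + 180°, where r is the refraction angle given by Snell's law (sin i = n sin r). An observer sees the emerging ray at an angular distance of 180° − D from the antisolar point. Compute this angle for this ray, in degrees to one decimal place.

sin r = sin 47.2° / 1.337 = 0.7337/1.337 = 0.5488; r = 33.28°.
D = 2·47.2° − 4·33.28° + 180° = 94.40° − 133.14° + 180° = 141.26°.
Angle from antisolar point = 180° − D = 38.74°.

38.7°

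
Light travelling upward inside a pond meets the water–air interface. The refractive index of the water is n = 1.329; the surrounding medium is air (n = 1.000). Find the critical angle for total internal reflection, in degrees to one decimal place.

sin θ_c = n_air / n = 1.000 / 1.329 = 0.7524.
θ_c = arcsin(0.7524) = 48.80°.

48.8°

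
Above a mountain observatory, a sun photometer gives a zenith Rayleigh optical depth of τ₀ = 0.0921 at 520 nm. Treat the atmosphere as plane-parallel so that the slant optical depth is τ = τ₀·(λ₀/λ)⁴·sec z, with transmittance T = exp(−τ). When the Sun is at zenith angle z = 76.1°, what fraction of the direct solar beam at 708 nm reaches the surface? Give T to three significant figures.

sec 76.1° = 4.1627.
τ = 0.0921 × (520/708)⁴ × 4.1627 = 0.0921 × 0.2910 × 4.1627 = 0.1116.
T = exp(−0.1116) = 0.8944.

0.894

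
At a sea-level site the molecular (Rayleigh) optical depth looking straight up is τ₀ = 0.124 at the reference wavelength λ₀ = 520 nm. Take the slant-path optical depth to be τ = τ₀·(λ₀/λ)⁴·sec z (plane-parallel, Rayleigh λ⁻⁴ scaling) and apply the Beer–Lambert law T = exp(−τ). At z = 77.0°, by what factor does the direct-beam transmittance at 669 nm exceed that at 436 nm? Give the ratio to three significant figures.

2.49

Airmass: sec 77.0° = 4.4454.
τ(669 nm) = 0.124 × (520/669)⁴ × 4.4454 = 0.124 × 0.3650 × 4.4454 = 0.2012.
τ(436 nm) = 0.124 × (520/436)⁴ × 4.4454 = 0.124 × 2.0233 × 4.4454 = 1.1153.
T(669)/T(436) = exp(τ_B − τ_A) = exp(0.9141) = 2.4946.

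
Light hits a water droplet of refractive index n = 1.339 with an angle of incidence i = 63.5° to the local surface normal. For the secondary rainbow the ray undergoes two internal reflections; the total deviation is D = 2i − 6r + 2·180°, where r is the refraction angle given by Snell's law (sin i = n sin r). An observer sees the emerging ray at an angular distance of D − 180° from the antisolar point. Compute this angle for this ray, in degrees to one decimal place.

55.4°

sin r = sin 63.5° / 1.339 = 0.8949/1.339 = 0.6684; r = 41.94°.
D = 2·63.5° − 6·41.94° + 2·180° = 127.00° − 251.64° + 360° = 235.36°.
Angle from antisolar point = D − 180° = 55.36°.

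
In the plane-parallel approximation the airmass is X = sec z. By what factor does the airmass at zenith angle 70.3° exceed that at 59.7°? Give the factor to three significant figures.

X(70.3°)/X(59.7°) = sec 70.3° / sec 59.7° = cos 59.7° / cos 70.3° = 0.5045/0.3371 = 1.4967.

1.50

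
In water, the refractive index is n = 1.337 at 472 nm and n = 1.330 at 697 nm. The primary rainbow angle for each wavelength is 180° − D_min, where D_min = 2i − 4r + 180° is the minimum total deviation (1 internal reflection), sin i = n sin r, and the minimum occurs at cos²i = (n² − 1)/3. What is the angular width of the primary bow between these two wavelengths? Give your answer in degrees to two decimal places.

At 472 nm (n = 1.337): cos²i = 0.26252 → i = 59.178°, r = 39.964°, D_min = 138.500°, rainbow angle = 41.500°.
At 697 nm (n = 1.330): cos²i = 0.25630 → i = 59.585°, r = 40.422°, D_min = 137.484°, rainbow angle = 42.516°.
Angular width = |41.500° − 42.516°| = 1.016°.

1.02°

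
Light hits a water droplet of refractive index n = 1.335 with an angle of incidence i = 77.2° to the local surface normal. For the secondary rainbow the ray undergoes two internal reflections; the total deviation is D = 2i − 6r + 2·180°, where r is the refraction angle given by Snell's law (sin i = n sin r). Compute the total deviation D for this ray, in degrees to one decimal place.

sin r = sin 77.2° / 1.335 = 0.9751/1.335 = 0.7304; r = 46.92°.
D = 2·77.2° − 6·46.92° + 2·180° = 154.40° − 281.54° + 360° = 232.86°.

232.9°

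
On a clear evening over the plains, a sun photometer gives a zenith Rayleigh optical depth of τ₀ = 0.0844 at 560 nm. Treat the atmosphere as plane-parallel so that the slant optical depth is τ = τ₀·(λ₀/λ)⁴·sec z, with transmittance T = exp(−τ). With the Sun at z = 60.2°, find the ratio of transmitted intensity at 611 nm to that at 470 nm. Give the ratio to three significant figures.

1.25

Airmass: sec 60.2° = 2.0122.
τ(611 nm) = 0.0844 × (560/611)⁴ × 2.0122 = 0.0844 × 0.7056 × 2.0122 = 0.1198.
τ(470 nm) = 0.0844 × (560/470)⁴ × 2.0122 = 0.0844 × 2.0154 × 2.0122 = 0.3423.
T(611)/T(470) = exp(τ_B − τ_A) = exp(0.2224) = 1.2491.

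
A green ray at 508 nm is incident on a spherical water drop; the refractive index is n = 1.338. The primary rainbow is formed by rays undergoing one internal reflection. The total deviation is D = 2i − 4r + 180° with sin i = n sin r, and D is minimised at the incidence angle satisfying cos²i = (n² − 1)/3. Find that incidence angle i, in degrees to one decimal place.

cos²i = (1.338² − 1)/3 = (1.79024 − 1)/3 = 0.26341.
cos i = 0.51324, so i = 59.120°.

59.1°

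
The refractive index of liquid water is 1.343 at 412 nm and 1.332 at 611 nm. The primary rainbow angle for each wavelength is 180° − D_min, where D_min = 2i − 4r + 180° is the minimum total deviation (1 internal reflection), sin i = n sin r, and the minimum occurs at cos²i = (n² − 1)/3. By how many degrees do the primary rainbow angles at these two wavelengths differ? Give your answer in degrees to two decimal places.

At 412 nm (n = 1.343): cos²i = 0.26788 → i = 58.830°, r = 39.577°, D_min = 139.354°, rainbow angle = 40.646°.
At 611 nm (n = 1.332): cos²i = 0.25807 → i = 59.469°, r = 40.290°, D_min = 137.776°, rainbow angle = 42.224°.
Angular width = |40.646° − 42.224°| = 1.578°.

1.58°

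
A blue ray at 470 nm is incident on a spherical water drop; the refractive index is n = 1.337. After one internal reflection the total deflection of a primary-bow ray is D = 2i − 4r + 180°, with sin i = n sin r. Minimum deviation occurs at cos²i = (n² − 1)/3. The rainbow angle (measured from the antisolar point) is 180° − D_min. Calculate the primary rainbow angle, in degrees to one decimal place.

cos²i = (1.78757 − 1)/3 = 0.26252; i = arccos(0.51237) = 59.178°.
sin r = sin 59.178°/1.337 = 0.64231; r = 39.964°.
D_min = 2·59.178° − 4·39.964° + 180° = 138.500°.
Rainbow angle = 180° − D_min = 41.500°.

41.5°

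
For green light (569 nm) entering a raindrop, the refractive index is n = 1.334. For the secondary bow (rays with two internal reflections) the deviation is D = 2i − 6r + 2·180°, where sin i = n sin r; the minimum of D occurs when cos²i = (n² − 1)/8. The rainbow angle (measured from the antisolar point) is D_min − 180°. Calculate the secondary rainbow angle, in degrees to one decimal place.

cos²i = (1.77956 − 1)/8 = 0.09744; i = arccos(0.31216) = 71.810°.
sin r = sin 71.810°/1.334 = 0.71217; r = 45.411°.
D_min = 2·71.810° − 6·45.411° + 360° = 231.153°.
Rainbow angle = D_min − 180° = 51.153°.

51.2°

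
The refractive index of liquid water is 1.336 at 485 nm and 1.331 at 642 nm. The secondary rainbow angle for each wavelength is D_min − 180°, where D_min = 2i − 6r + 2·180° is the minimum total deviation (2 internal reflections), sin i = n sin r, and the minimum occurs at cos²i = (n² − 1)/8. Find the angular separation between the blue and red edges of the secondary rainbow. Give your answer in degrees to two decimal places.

At 485 nm (n = 1.336): cos²i = 0.09811 → i = 71.746°, r = 45.303°, D_min = 231.674°, rainbow angle = 51.674°.
At 642 nm (n = 1.331): cos²i = 0.09645 → i = 71.907°, r = 45.575°, D_min = 230.365°, rainbow angle = 50.365°.
Angular width = |51.674° − 50.365°| = 1.309°.

1.31°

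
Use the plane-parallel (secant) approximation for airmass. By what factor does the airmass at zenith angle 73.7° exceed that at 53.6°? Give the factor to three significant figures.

2.11

X(73.7°)/X(53.6°) = sec 73.7° / sec 53.6° = cos 53.6° / cos 73.7° = 0.5934/0.2807 = 2.1143.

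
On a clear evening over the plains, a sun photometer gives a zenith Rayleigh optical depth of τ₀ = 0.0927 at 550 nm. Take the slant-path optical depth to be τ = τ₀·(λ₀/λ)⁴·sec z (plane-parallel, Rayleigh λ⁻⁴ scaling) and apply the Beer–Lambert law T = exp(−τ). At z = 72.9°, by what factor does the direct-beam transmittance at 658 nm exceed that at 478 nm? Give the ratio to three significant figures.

1.49

Airmass: sec 72.9° = 3.4009.
τ(658 nm) = 0.0927 × (550/658)⁴ × 3.4009 = 0.0927 × 0.4881 × 3.4009 = 0.1539.
τ(478 nm) = 0.0927 × (550/478)⁴ × 3.4009 = 0.0927 × 1.7528 × 3.4009 = 0.5526.
T(658)/T(478) = exp(τ_B − τ_A) = exp(0.3987) = 1.4899.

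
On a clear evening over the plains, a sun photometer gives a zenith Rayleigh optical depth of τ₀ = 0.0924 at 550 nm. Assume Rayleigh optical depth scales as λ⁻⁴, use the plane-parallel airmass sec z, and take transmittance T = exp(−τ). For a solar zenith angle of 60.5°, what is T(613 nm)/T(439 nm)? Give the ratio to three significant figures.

Airmass: sec 60.5° = 2.0308.
τ(613 nm) = 0.0924 × (550/613)⁴ × 2.0308 = 0.0924 × 0.6481 × 2.0308 = 0.1216.
τ(439 nm) = 0.0924 × (550/439)⁴ × 2.0308 = 0.0924 × 2.4637 × 2.0308 = 0.4623.
T(613)/T(439) = exp(τ_B − τ_A) = exp(0.3407) = 1.4059.

1.41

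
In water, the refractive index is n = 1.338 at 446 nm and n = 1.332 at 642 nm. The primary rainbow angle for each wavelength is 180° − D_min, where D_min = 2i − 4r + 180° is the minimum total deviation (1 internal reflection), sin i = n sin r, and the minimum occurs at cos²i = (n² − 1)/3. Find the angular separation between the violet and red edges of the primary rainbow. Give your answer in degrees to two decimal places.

0.87°

At 446 nm (n = 1.338): cos²i = 0.26341 → i = 59.120°, r = 39.899°, D_min = 138.643°, rainbow angle = 41.357°.
At 642 nm (n = 1.332): cos²i = 0.25807 → i = 59.469°, r = 40.290°, D_min = 137.776°, rainbow angle = 42.224°.
Angular width = |41.357° − 42.224°| = 0.867°.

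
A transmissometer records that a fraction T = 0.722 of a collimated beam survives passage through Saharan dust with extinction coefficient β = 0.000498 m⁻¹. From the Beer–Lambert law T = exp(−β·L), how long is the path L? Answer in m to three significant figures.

654 m

Beer–Lambert: T = exp(−βL) ⇒ L = −ln(T)/β = −ln(0.722)/0.000498 = 0.3257/0.000498 = 654.1 m.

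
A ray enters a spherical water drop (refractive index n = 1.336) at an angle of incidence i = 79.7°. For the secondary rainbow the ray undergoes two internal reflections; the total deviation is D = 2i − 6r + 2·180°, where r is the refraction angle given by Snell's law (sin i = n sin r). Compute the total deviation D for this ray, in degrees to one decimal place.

234.8°

sin r = sin 79.7° / 1.336 = 0.9839/1.336 = 0.7364; r = 47.43°.
D = 2·79.7° − 6·47.43° + 2·180° = 159.40° − 284.57° + 360° = 234.83°.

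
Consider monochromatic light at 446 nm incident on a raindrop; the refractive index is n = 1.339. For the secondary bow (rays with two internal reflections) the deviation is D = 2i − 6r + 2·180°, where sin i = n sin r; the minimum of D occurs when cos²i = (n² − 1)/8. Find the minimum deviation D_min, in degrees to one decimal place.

cos²i = (1.79292 − 1)/8 = 0.09912; i = arccos(0.31483) = 71.650°.
sin r = sin 71.650°/1.339 = 0.70885; r = 45.141°.
D_min = 2·71.650° − 6·45.141° + 360° = 232.451°.

232.5°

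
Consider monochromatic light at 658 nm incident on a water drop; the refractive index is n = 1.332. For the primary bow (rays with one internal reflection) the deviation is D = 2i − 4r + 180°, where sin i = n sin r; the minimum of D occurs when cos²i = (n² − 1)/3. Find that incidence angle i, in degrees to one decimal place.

59.5°

cos²i = (1.332² − 1)/3 = (1.77422 − 1)/3 = 0.25807.
cos i = 0.50801, so i = 59.469°.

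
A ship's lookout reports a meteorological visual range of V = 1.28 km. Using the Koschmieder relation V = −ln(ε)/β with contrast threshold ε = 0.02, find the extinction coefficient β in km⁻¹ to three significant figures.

β = −ln(0.02) / V = 3.912 / 1.28 = 3.0563 km⁻¹.

3.06 km⁻¹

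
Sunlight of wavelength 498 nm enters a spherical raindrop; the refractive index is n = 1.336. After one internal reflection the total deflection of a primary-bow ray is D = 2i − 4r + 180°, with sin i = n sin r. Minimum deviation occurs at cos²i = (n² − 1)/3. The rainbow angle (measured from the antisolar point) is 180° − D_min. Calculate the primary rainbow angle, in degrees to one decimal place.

cos²i = (1.78490 − 1)/3 = 0.26163; i = arccos(0.51150) = 59.236°.
sin r = sin 59.236°/1.336 = 0.64318; r = 40.029°.
D_min = 2·59.236° − 4·40.029° + 180° = 138.356°.
Rainbow angle = 180° − D_min = 41.644°.

41.6°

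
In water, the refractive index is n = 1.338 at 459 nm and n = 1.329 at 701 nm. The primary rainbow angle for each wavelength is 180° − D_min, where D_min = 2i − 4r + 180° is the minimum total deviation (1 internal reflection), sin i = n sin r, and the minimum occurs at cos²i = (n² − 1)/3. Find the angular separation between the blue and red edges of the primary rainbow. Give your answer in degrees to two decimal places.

1.31°

At 459 nm (n = 1.338): cos²i = 0.26341 → i = 59.120°, r = 39.899°, D_min = 138.643°, rainbow angle = 41.357°.
At 701 nm (n = 1.329): cos²i = 0.25541 → i = 59.643°, r = 40.487°, D_min = 137.337°, rainbow angle = 42.663°.
Angular width = |41.357° − 42.663°| = 1.307°.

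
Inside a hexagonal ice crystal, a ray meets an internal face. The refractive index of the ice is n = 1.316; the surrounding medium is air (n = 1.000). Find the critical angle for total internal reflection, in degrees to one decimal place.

sin θ_c = n_air / n = 1.000 / 1.316 = 0.7599.
θ_c = arcsin(0.7599) = 49.45°.

49.5°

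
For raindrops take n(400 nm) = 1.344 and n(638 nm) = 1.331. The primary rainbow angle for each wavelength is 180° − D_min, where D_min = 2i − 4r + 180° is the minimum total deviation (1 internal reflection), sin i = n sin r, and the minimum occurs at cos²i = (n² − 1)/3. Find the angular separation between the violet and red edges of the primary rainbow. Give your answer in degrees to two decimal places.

At 400 nm (n = 1.344): cos²i = 0.26878 → i = 58.772°, r = 39.512°, D_min = 139.495°, rainbow angle = 40.505°.
At 638 nm (n = 1.331): cos²i = 0.25719 → i = 59.527°, r = 40.356°, D_min = 137.630°, rainbow angle = 42.370°.
Angular width = |40.505° − 42.370°| = 1.865°.

1.86°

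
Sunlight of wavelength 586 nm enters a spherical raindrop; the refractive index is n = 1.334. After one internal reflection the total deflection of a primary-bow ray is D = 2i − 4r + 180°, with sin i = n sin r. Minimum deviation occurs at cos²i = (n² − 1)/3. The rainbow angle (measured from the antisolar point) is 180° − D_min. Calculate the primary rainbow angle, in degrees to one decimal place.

41.9°

cos²i = (1.77956 − 1)/3 = 0.25985; i = arccos(0.50976) = 59.352°.
sin r = sin 59.352°/1.334 = 0.64492; r = 40.159°.
D_min = 2·59.352° − 4·40.159° + 180° = 138.067°.
Rainbow angle = 180° − D_min = 41.933°.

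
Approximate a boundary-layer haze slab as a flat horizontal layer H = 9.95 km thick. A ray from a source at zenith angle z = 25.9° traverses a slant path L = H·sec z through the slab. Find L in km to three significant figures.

11.1 km

sec z = 1/cos 25.9° = 1.1117.
L = 9.95 × 1.1117 = 11.061 km.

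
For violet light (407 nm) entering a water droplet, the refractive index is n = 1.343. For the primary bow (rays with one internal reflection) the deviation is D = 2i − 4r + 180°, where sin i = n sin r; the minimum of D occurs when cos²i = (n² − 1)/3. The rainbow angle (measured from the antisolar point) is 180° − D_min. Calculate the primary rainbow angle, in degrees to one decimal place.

cos²i = (1.80365 − 1)/3 = 0.26788; i = arccos(0.51757) = 58.830°.
sin r = sin 58.830°/1.343 = 0.63711; r = 39.577°.
D_min = 2·58.830° − 4·39.577° + 180° = 139.354°.
Rainbow angle = 180° − D_min = 40.646°.

40.6°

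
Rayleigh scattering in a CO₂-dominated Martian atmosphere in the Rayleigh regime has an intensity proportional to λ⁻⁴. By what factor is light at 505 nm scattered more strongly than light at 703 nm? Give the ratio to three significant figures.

Rayleigh scattering ∝ λ⁻⁴, so the ratio of coefficients is the inverse fourth power of the wavelength ratio.
σ(505)/σ(703) = (703/505)⁴ = (1.3921)⁴ = 3.755.

3.76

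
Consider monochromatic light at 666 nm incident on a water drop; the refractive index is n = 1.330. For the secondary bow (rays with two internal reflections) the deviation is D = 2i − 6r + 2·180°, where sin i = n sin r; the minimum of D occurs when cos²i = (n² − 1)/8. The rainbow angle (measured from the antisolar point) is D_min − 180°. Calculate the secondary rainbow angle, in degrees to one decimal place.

50.1°

cos²i = (1.76890 − 1)/8 = 0.09611; i = arccos(0.31002) = 71.940°.
sin r = sin 71.940°/1.330 = 0.71483; r = 45.630°.
D_min = 2·71.940° − 6·45.630° + 360° = 230.101°.
Rainbow angle = D_min − 180° = 50.101°.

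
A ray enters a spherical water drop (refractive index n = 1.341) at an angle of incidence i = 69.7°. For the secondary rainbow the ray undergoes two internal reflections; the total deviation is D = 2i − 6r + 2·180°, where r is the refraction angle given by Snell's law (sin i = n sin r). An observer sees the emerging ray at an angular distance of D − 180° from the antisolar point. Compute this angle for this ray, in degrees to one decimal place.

53.1°

sin r = sin 69.7° / 1.341 = 0.9379/1.341 = 0.6994; r = 44.38°.
D = 2·69.7° − 6·44.38° + 2·180° = 139.40° − 266.27° + 360° = 233.13°.
Angle from antisolar point = D − 180° = 53.13°.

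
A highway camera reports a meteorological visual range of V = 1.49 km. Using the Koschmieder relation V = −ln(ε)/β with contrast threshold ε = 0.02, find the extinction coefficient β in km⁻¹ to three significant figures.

2.63 km⁻¹

β = −ln(0.02) / V = 3.912 / 1.49 = 2.6255 km⁻¹.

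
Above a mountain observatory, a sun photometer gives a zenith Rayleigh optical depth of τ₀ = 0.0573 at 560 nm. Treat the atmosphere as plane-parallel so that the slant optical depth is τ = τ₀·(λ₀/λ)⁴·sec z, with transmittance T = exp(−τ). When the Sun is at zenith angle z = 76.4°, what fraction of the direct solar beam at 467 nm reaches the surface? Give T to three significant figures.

0.604

sec 76.4° = 4.2527.
τ = 0.0573 × (560/467)⁴ × 4.2527 = 0.0573 × 2.0677 × 4.2527 = 0.5039.
T = exp(−0.5039) = 0.6042.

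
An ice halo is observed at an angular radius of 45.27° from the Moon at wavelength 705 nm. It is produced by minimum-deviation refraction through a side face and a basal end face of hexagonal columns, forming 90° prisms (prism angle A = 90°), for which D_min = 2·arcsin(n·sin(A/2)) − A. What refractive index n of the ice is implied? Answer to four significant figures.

Rearranging: n = sin((D_min + A)/2) / sin(A/2).
(D_min + A)/2 = (45.27° + 90°)/2 = 67.635°.
n = sin 67.635° / sin 45° = 0.9248 / 0.7071 = 1.3078.

1.308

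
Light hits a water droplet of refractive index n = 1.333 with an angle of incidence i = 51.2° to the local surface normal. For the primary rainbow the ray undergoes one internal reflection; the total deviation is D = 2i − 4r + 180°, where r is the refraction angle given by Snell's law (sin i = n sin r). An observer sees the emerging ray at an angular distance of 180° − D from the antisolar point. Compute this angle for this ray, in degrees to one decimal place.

40.7°

sin r = sin 51.2° / 1.333 = 0.7793/1.333 = 0.5846; r = 35.78°.
D = 2·51.2° − 4·35.78° + 180° = 102.40° − 143.11° + 180° = 139.29°.
Angle from antisolar point = 180° − D = 40.71°.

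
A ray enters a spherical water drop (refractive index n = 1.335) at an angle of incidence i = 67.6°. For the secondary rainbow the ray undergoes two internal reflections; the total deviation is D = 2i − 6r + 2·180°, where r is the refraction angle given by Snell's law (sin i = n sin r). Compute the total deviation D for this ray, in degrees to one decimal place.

232.2°

sin r = sin 67.6° / 1.335 = 0.9245/1.335 = 0.6925; r = 43.83°.
D = 2·67.6° − 6·43.83° + 2·180° = 135.20° − 262.99° + 360° = 232.21°.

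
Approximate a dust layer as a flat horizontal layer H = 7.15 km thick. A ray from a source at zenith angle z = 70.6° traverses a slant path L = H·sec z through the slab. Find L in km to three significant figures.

sec z = 1/cos 70.6° = 3.0106.
L = 7.15 × 3.0106 = 21.526 km.

21.5 km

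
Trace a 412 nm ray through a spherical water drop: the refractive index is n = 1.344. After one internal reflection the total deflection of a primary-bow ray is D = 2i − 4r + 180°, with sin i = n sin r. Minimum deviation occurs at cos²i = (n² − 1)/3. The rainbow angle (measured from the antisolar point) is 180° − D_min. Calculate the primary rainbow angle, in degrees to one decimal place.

40.5°

cos²i = (1.80634 − 1)/3 = 0.26878; i = arccos(0.51844) = 58.772°.
sin r = sin 58.772°/1.344 = 0.63625; r = 39.512°.
D_min = 2·58.772° − 4·39.512° + 180° = 139.495°.
Rainbow angle = 180° − D_min = 40.505°.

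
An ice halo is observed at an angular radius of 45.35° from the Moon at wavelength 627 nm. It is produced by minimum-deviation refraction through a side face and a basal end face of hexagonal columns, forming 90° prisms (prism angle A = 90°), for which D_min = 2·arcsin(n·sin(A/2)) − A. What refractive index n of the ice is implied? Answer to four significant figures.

Rearranging: n = sin((D_min + A)/2) / sin(A/2).
(D_min + A)/2 = (45.35° + 90°)/2 = 67.675°.
n = sin 67.675° / sin 45° = 0.9250 / 0.7071 = 1.3082.

1.308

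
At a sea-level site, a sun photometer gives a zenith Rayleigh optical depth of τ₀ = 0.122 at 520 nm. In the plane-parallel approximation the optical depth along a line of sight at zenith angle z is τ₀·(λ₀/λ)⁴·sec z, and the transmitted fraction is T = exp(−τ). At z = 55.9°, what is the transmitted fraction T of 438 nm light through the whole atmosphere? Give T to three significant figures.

0.649

sec 55.9° = 1.7837.
τ = 0.122 × (520/438)⁴ × 1.7837 = 0.122 × 1.9866 × 1.7837 = 0.4323.
T = exp(−0.4323) = 0.6490.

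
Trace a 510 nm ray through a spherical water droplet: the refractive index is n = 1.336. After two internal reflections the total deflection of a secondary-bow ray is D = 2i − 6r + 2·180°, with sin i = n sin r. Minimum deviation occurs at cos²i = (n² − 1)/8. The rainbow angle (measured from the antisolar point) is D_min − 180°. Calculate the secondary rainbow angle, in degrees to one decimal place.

51.7°

cos²i = (1.78490 − 1)/8 = 0.09811; i = arccos(0.31323) = 71.746°.
sin r = sin 71.746°/1.336 = 0.71084; r = 45.303°.
D_min = 2·71.746° − 6·45.303° + 360° = 231.674°.
Rainbow angle = D_min − 180° = 51.674°.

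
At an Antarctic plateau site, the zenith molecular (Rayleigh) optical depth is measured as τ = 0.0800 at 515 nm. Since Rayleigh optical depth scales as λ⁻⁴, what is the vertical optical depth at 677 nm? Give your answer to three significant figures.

τ(677 nm) = τ(515 nm) × (515/677)⁴ = 0.0800 × (0.7607)⁴ = 0.0800 × 0.3349 = 0.0268.

0.0268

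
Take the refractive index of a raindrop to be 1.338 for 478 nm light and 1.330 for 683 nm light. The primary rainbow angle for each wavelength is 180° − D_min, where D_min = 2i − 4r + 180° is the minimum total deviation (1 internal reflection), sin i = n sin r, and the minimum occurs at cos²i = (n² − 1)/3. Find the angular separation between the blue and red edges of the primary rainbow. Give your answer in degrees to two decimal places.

1.16°

At 478 nm (n = 1.338): cos²i = 0.26341 → i = 59.120°, r = 39.899°, D_min = 138.643°, rainbow angle = 41.357°.
At 683 nm (n = 1.330): cos²i = 0.25630 → i = 59.585°, r = 40.422°, D_min = 137.484°, rainbow angle = 42.516°.
Angular width = |41.357° − 42.516°| = 1.160°.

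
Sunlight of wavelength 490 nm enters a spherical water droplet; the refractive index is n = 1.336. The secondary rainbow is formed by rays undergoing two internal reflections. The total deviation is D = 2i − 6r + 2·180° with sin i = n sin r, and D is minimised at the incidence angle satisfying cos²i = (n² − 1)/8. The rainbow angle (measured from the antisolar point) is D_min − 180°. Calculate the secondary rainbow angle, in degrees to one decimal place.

51.7°

cos²i = (1.78490 − 1)/8 = 0.09811; i = arccos(0.31323) = 71.746°.
sin r = sin 71.746°/1.336 = 0.71084; r = 45.303°.
D_min = 2·71.746° − 6·45.303° + 360° = 231.674°.
Rainbow angle = D_min − 180° = 51.674°.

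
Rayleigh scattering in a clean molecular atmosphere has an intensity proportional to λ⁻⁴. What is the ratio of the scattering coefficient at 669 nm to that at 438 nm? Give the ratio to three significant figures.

Rayleigh scattering ∝ λ⁻⁴, so the ratio of coefficients is the inverse fourth power of the wavelength ratio.
σ(669)/σ(438) = (438/669)⁴ = (0.6547)⁴ = 0.1837.

0.184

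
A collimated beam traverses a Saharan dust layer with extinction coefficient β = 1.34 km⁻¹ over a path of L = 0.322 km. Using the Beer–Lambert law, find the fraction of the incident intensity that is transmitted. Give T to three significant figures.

τ = β·L = 1.34 × 0.322 = 0.4315.
T = exp(−0.4315) = 0.6495.

0.650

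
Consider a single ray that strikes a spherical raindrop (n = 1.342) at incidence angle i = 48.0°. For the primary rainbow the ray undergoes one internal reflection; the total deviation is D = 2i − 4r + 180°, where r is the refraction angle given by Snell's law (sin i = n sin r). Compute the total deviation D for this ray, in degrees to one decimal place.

sin r = sin 48.0° / 1.342 = 0.7431/1.342 = 0.5538; r = 33.63°.
D = 2·48.0° − 4·33.63° + 180° = 96.00° − 134.50° + 180° = 141.50°.

141.5°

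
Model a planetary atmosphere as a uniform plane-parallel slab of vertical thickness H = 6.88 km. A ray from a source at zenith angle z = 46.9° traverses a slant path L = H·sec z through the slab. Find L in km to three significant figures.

sec z = 1/cos 46.9° = 1.4635.
L = 6.88 × 1.4635 = 10.069 km.

10.1 km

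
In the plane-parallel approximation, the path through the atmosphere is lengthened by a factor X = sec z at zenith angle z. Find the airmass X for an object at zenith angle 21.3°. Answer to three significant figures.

1.07

X = sec z = 1/cos 21.3° = 1/0.9317 = 1.0733.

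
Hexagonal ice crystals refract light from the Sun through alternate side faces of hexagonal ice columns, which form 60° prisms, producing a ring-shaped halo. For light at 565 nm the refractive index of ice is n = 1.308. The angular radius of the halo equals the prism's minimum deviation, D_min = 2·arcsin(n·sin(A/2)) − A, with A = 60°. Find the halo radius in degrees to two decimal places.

n·sin(A/2) = 1.308 × sin 30° = 1.308 × 0.5000 = 0.6540.
D_min = 2·arcsin(0.6540) − 60° = 2 × 40.844° − 60° = 21.688°.

21.69°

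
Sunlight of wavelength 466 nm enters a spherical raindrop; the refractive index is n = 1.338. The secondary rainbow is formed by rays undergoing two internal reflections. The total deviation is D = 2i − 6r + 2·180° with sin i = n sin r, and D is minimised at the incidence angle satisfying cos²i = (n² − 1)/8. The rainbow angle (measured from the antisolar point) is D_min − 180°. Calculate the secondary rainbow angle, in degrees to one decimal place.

cos²i = (1.79024 − 1)/8 = 0.09878; i = arccos(0.31429) = 71.682°.
sin r = sin 71.682°/1.338 = 0.70951; r = 45.195°.
D_min = 2·71.682° − 6·45.195° + 360° = 232.193°.
Rainbow angle = D_min − 180° = 52.193°.

52.2°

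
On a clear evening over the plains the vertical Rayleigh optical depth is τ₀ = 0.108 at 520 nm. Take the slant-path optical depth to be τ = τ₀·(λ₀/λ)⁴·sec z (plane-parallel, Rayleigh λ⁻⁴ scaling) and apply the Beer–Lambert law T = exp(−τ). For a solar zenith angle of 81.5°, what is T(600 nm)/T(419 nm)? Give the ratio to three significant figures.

3.75

Airmass: sec 81.5° = 6.7655.
τ(600 nm) = 0.108 × (520/600)⁴ × 6.7655 = 0.108 × 0.5642 × 6.7655 = 0.4122.
τ(419 nm) = 0.108 × (520/419)⁴ × 6.7655 = 0.108 × 2.3722 × 6.7655 = 1.7333.
T(600)/T(419) = exp(τ_B − τ_A) = exp(1.3211) = 3.7475.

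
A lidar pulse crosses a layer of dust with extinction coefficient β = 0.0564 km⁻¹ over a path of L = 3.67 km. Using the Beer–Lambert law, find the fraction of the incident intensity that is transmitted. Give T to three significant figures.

0.813

τ = β·L = 0.0564 × 3.67 = 0.2070.
T = exp(−0.2070) = 0.8130.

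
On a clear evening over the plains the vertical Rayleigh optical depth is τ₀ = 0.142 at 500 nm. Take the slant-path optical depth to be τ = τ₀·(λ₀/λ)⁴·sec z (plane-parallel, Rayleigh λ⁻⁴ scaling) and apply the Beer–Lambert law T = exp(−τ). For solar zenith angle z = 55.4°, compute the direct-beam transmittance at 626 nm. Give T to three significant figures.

sec 55.4° = 1.7610.
τ = 0.142 × (500/626)⁴ × 1.7610 = 0.142 × 0.4070 × 1.7610 = 0.1018.
T = exp(−0.1018) = 0.9032.

0.903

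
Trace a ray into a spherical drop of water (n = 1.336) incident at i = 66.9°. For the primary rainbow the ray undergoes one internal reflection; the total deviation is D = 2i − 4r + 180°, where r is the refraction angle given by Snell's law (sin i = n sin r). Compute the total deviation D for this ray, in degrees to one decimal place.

139.8°

sin r = sin 66.9° / 1.336 = 0.9198/1.336 = 0.6885; r = 43.51°.
D = 2·66.9° − 4·43.51° + 180° = 133.80° − 174.04° + 180° = 139.76°.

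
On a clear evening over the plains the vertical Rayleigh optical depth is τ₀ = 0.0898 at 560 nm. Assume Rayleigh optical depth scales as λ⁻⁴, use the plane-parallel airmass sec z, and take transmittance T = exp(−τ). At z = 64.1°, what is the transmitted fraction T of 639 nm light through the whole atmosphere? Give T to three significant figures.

0.886

sec 64.1° = 2.2894.
τ = 0.0898 × (560/639)⁴ × 2.2894 = 0.0898 × 0.5899 × 2.2894 = 0.1213.
T = exp(−0.1213) = 0.8858.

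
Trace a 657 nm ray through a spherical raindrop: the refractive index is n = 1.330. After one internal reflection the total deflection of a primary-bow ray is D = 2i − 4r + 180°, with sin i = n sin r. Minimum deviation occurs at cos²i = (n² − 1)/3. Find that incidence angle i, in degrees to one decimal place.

59.6°

cos²i = (1.330² − 1)/3 = (1.76890 − 1)/3 = 0.25630.
cos i = 0.50626, so i = 59.585°.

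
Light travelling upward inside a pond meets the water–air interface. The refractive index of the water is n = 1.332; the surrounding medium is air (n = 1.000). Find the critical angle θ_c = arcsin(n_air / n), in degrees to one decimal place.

48.7°

sin θ_c = n_air / n = 1.000 / 1.332 = 0.7508.
θ_c = arcsin(0.7508) = 48.66°.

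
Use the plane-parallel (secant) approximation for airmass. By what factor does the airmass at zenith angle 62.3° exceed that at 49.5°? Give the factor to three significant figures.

X(62.3°)/X(49.5°) = sec 62.3° / sec 49.5° = cos 49.5° / cos 62.3° = 0.6494/0.4648 = 1.3971.

1.40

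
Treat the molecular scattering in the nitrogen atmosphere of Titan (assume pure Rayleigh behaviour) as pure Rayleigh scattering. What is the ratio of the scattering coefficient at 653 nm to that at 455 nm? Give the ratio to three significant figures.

0.236

Rayleigh scattering ∝ λ⁻⁴, so the ratio of coefficients is the inverse fourth power of the wavelength ratio.
σ(653)/σ(455) = (455/653)⁴ = (0.6968)⁴ = 0.2357.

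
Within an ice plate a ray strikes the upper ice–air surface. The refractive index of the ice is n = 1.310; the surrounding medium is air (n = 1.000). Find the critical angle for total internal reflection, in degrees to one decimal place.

sin θ_c = n_air / n = 1.000 / 1.310 = 0.7634.
θ_c = arcsin(0.7634) = 49.76°.

49.8°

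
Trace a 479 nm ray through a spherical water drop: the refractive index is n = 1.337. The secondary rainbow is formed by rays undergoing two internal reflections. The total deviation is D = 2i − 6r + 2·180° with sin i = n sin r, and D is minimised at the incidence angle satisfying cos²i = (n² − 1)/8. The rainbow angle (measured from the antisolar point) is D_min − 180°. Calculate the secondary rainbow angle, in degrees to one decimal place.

cos²i = (1.78757 − 1)/8 = 0.09845; i = arccos(0.31376) = 71.714°.
sin r = sin 71.714°/1.337 = 0.71017; r = 45.249°.
D_min = 2·71.714° − 6·45.249° + 360° = 231.934°.
Rainbow angle = D_min − 180° = 51.934°.

51.9°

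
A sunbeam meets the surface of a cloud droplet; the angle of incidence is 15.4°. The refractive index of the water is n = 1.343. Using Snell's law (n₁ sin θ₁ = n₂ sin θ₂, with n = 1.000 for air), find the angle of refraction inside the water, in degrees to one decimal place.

Snell: sin θ_r = sin θ_i / n = sin 15.4° / 1.343 = 0.2656 / 1.343 = 0.1977.
θ_r = arcsin(0.1977) = 11.40°.

11.4°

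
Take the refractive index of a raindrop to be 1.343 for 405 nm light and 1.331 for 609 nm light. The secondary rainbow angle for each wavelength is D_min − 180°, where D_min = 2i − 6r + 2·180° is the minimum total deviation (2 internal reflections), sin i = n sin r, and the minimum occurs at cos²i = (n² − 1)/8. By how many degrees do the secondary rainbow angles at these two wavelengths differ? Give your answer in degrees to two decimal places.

At 405 nm (n = 1.343): cos²i = 0.10046 → i = 71.522°, r = 44.928°, D_min = 233.478°, rainbow angle = 53.478°.
At 609 nm (n = 1.331): cos²i = 0.09645 → i = 71.907°, r = 45.575°, D_min = 230.365°, rainbow angle = 50.365°.
Angular width = |53.478° − 50.365°| = 3.113°.

3.11°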